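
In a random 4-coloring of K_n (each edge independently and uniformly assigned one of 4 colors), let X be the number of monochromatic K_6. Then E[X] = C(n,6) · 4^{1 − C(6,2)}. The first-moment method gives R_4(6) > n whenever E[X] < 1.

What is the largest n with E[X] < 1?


We need C(n, 6) · 4^{1 − 15} < 1, i.e. C(n, 6) < 4^{15 − 1} = 268435456.
Check values of n near the boundary:
  n = 74: C(74, 6) = 185250786; 185250786 < 268435456? YES
  n = 75: C(75, 6) = 201359550; 201359550 < 268435456? YES
  n = 76: C(76, 6) = 218618940; 218618940 < 268435456? YES
  n = 77: C(77, 6) = 237093780; 237093780 < 268435456? YES
  n = 78: C(78, 6) = 256851595; 256851595 < 268435456? YES
  n = 79: C(79, 6) = 277962685; 277962685 < 268435456? NO
The largest n with C(n, 6) < 268435456 is n = 78 (where E[X] = 256851595/268435456 ≈ 0.9568468). Hence R_4(6) > 78, i.e. R_4(6) ≥ 79.

Largest n = 78; hence R_4(6) > 78.


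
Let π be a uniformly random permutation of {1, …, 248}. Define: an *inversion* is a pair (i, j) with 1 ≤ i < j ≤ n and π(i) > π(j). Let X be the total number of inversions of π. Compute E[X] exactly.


Write X = Σ X_I over the C(248, 2) = 30628 pairs i < j, with X_I the indicator of one inversion.
There are 30628 indicators.
For each fixed pair i < j, the values π(i) and π(j) are two distinct elements of {1, …, 248} in uniformly random order; by symmetry P[π(i) > π(j)] = 1/2.
By linearity: E[X] = 30628 · (1/2) = C(248, 2) · (1/2) = 30628/2 = 15314 ≈ 15314.000.

E[X] = 15314 = 15314.000.


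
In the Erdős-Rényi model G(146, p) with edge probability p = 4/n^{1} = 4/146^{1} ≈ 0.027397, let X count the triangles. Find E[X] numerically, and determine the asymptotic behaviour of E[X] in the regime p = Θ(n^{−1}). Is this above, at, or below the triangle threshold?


Number of potential triangles: C(146, 3) = 508080.
Each occurs with probability p³ ≈ (0.027397)³ ≈ 2.0564654e-05.
By linearity: E[X] = C(146, 3)·p³ ≈ 508080 · 2.0564654e-05 ≈ 10.44849.
Here α = 1, so p = 4/n is exactly at the triangle threshold p ~ 1/n. Asymptotically E[X] → c³/6 = 4³/6 = 32/3 ≈ 10.66667, a bounded constant. In this regime the triangle count is asymptotically Poisson(c³/6).

E[X] ≈ 10.44849; in regime p = Θ(1/n^{1}) E[X] stays bounded (at the triangle threshold p ~ 1/n).


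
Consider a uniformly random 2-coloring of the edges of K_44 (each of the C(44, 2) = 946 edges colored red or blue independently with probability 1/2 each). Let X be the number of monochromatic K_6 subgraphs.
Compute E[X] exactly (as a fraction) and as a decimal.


Let X = Σ_S X_S over the C(44, 6) = 7059052 subsets S of size 6, where X_S = 1 if the K_6 on S is monochromatic.
For a fixed S, the K_6 on S has C(6, 2) = 15 edges. P[all 15 edges red] = (1/2)^15, and likewise for blue, so P[monochromatic] = 2·(1/2)^15 = 2^{1 − 15} = 1/16384.
By linearity of expectation: E[X] = C(44, 6) · 2^{1 − 15} = 7059052 · 1/16384 = 1764763/4096.
Numerically: E[X] ≈ 430.850342.

E[X] = C(44,6)·2^(1−C(6,2)) = 1764763/4096 ≈ 430.850342.


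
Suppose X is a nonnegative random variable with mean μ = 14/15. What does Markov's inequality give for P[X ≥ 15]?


μ = E[X] = 14/15, a = 15.
Markov: P[X ≥ 15] ≤ μ/a = (14/15)/15 = 14/225.
Numerically: ≈ 0.062.
(Since a = 15 > μ = 0.933, the bound 14/225 is < 1 and informative.)

P[X ≥ 15] ≤ 14/225 ≈ 0.062.


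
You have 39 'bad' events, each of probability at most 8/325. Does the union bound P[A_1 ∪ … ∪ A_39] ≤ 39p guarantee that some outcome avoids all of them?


Union bound: P[∪_{i=1}^{39} A_i] ≤ Σ_i P[A_i] ≤ 39·p = 39·(8/325) = 24/25.
Numerically: 24/25 ≈ 0.9600000.
Is 24/25 < 1? YES.
Since P[∪ A_i] ≤ 24/25 < 1, the complement has P[∩ A_i^c] ≥ 1 − 24/25 = 1/25 > 0, so some outcome avoids every A_i.

39·p = 24/25 ≈ 0.9600000; existence CERTIFIED by the union bound.


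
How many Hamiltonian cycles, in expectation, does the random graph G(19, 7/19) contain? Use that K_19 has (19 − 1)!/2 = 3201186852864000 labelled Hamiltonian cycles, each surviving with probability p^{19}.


K_19 has (19 − 1)!/2 = 3201186852864000 labelled Hamiltonian cycles.
For each such Hamiltonian cycle H, let X_H = 1 if all 19 edges of H are present in G. Then P[X_H = 1] = p^{19} = (7/19)^{19} = 11398895185373143/1978419655660313589123979.
Summing the indicators: E[X] = Σ_H E[X_H] = 3201186852864000 · p^{19} = 3201186852864000 · 11398895185373143/1978419655660313589123979 = 36489993404591253525678231552000/1978419655660313589123979.
Numerically: E[X] ≈ 1.84e+07.

E[X] = 3201186852864000 · (7/19)^{19} = 36489993404591253525678231552000/1978419655660313589123979 ≈ 1.84e+07.


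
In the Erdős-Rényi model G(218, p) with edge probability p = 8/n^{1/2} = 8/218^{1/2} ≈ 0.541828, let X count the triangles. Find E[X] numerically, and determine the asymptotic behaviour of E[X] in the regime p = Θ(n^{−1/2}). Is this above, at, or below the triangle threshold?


Number of potential triangles: C(218, 3) = 1703016.
Each occurs with probability p³ ≈ (0.541828)³ ≈ 1.59068879e-01.
By linearity: E[X] = C(218, 3)·p³ ≈ 1703016 · 1.59068879e-01 ≈ 270896.846084.
Since α = 1/2 < 1, p = c/n^{1/2} ≫ 1/n is above the triangle threshold p ~ 1/n. Asymptotically E[X] ~ (c³/6)·n^{3(1−α)} = (8³/6)·n^{1.5} → ∞; triangles are abundant w.h.p.

E[X] ≈ 270896.846084; in regime p = Θ(1/n^{1/2}) E[X] diverges (above the triangle threshold p ~ 1/n).


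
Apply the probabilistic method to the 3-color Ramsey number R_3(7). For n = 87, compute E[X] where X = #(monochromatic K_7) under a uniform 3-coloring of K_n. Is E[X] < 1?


E[X] = C(87, 7) · 3^{1 − 21} = 5843355957 · 3^{−20} = 5843355957/3486784401.
As a reduced fraction: E[X] = 72140197/43046721 ≈ 1.67586.
Is E[X] < 1? NO.
Since E[X] ≥ 1, the first-moment bound is inconclusive at n = 87; it does NOT by itself certify R_3(7) > 87.

E[X] = 72140197/43046721 ≈ 1.67586; E[X] ≥ 1; first-moment method inconclusive here.


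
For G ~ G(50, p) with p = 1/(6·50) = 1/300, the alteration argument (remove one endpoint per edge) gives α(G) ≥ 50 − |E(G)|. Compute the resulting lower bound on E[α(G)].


E[|E(G)|] = C(50, 2)·p = 1225 · (1/300) = 49/12.
E[α(G)] ≥ n − E[|E(G)|] = 50 − 49/12 = 551/12.
Numerically: ≈ 45.91667.
(This is only a lower bound; the true E[α(G)] may be larger.)

E[α(G)] ≥ 551/12 ≈ 45.91667.


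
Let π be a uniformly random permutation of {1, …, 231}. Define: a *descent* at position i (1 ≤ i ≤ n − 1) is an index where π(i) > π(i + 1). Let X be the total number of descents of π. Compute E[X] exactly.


Write X = Σ X_I over i = 1, …, 230, with X_I the indicator of one descent.
There are 230 indicators.
For each fixed i, the pair (π(i), π(i+1)) is a uniformly random ordered pair of distinct values from {1, …, 231}; by symmetry P[π(i) > π(i+1)] = 1/2.
By linearity: E[X] = 230 · (1/2) = (231 − 1) · (1/2) = 115 ≈ 115.0000.

E[X] = 115 = 115.0000.


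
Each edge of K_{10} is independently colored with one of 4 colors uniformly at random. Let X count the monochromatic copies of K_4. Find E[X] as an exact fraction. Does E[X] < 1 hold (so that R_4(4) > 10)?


E[X] = C(10, 4) · 4^{1 − 6} = 210 · 4^{−5} = 210/1024.
As a reduced fraction: E[X] = 105/512 ≈ 0.2050781.
Is E[X] < 1? YES.
Since E[X] < 1, there exists a 4-coloring of K_{10} with no monochromatic K_4; hence R_4(4) > 10.

E[X] = 105/512 ≈ 0.2050781; E[X] < 1, so R_4(4) > 10.


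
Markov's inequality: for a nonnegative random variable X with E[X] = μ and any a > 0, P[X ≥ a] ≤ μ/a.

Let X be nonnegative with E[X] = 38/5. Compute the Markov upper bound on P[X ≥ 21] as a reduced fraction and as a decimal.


μ = E[X] = 38/5, a = 21.
Markov: P[X ≥ 21] ≤ μ/a = (38/5)/21 = 38/105.
Numerically: ≈ 0.36190.
(Since a = 21 > μ = 7.60000, the bound 38/105 is < 1 and informative.)

P[X ≥ 21] ≤ 38/105 ≈ 0.36190.


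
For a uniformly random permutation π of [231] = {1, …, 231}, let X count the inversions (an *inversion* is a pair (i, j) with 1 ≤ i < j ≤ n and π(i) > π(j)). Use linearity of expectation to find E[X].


Write X = Σ X_I over the C(231, 2) = 26565 pairs i < j, with X_I the indicator of one inversion.
There are 26565 indicators.
For each fixed pair i < j, the values π(i) and π(j) are two distinct elements of {1, …, 231} in uniformly random order; by symmetry P[π(i) > π(j)] = 1/2.
By linearity: E[X] = 26565 · (1/2) = C(231, 2) · (1/2) = 26565/2 = 26565/2 ≈ 13282.500000.

E[X] = 26565/2 = 13282.500000.


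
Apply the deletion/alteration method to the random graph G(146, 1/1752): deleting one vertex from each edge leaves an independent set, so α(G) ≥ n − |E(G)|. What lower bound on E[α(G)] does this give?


E[|E(G)|] = C(146, 2)·p = 10585 · (1/1752) = 145/24.
E[α(G)] ≥ n − E[|E(G)|] = 146 − 145/24 = 3359/24.
Numerically: ≈ 139.9583.
(This is only a lower bound; the true E[α(G)] may be larger.)

E[α(G)] ≥ 3359/24 ≈ 139.9583.


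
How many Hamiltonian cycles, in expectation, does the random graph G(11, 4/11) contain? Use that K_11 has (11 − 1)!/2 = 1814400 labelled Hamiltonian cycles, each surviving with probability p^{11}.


K_11 has (11 − 1)!/2 = 1814400 labelled Hamiltonian cycles.
For each such Hamiltonian cycle H, let X_H = 1 if all 11 edges of H are present in G. Then P[X_H = 1] = p^{11} = (4/11)^{11} = 4194304/285311670611.
By linearity: E[X] = Σ_H E[X_H] = 1814400 · p^{11} = 1814400 · 4194304/285311670611 = 7610145177600/285311670611.
Numerically: E[X] ≈ 26.67.

E[X] = 1814400 · (4/11)^{11} = 7610145177600/285311670611 ≈ 26.67.


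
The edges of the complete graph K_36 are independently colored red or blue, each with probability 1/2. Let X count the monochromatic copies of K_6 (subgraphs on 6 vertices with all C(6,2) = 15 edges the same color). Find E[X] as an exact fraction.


Let X = Σ_S X_S over the C(36, 6) = 1947792 subsets S of size 6, where X_S = 1 if the K_6 on S is monochromatic.
For a fixed S, the K_6 on S has C(6, 2) = 15 edges. P[all 15 edges red] = (1/2)^15, and likewise for blue, so P[monochromatic] = 2·(1/2)^15 = 2^{1 − 15} = 1/16384.
Summing: E[X] = C(36, 6) · 2^{1 − 15} = 1947792 · 1/16384 = 121737/1024.
Numerically: E[X] ≈ 118.88379.

E[X] = C(36,6)·2^(1−C(6,2)) = 121737/1024 ≈ 118.88379.


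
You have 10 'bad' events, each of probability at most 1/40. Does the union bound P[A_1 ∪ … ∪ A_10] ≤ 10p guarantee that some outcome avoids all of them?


Union bound: P[∪_{i=1}^{10} A_i] ≤ Σ_i P[A_i] ≤ 10·p = 10·(1/40) = 1/4.
Numerically: 1/4 ≈ 0.250.
Is 1/4 < 1? YES.
Since P[∪ A_i] ≤ 1/4 < 1, the complement has P[∩ A_i^c] ≥ 1 − 1/4 = 3/4 > 0, so some outcome avoids every A_i.

10·p = 1/4 ≈ 0.250; existence CERTIFIED by the union bound.


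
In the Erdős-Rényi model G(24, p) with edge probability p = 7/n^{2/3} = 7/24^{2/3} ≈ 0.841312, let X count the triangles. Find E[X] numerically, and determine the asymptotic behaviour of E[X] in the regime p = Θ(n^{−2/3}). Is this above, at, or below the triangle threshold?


Number of potential triangles: C(24, 3) = 2024.
Each occurs with probability p³ ≈ (0.841312)³ ≈ 5.95486111e-01.
By linearity: E[X] = C(24, 3)·p³ ≈ 2024 · 5.95486111e-01 ≈ 1205.263889.
Since α = 2/3 < 1, p = c/n^{2/3} ≫ 1/n is above the triangle threshold p ~ 1/n. Asymptotically E[X] ~ (c³/6)·n^{3(1−α)} = (7³/6)·n^{1} → ∞; triangles are abundant w.h.p.

E[X] ≈ 1205.263889; in regime p = Θ(1/n^{2/3}) E[X] diverges (above the triangle threshold p ~ 1/n).


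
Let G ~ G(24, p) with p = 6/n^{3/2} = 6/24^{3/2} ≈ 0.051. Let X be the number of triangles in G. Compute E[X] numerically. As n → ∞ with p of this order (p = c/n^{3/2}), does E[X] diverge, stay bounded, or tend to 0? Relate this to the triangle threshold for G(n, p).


Number of potential triangles: C(24, 3) = 2024.
Each occurs with probability p³ ≈ (0.051)³ ≈ 1.32893e-04.
By linearity: E[X] = C(24, 3)·p³ ≈ 2024 · 1.32893e-04 ≈ 0.269.
Since α = 3/2 > 1, p = c/n^{3/2} = o(1/n) is below the triangle threshold p ~ 1/n. Asymptotically E[X] ~ (c³/6)·n^{3(1−α)} = (6³/6)·n^{-1.5} → 0, so by Markov's inequality G has no triangles w.h.p.

E[X] ≈ 0.269; in regime p = Θ(1/n^{3/2}) E[X] tends to 0 (below the triangle threshold p ~ 1/n).


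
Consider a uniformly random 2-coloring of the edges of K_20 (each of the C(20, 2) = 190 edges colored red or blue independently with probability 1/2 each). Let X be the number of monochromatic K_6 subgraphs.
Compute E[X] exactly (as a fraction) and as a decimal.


Let X = Σ_S X_S over the C(20, 6) = 38760 subsets S of size 6, where X_S = 1 if the K_6 on S is monochromatic.
For a fixed S, the K_6 on S has C(6, 2) = 15 edges. P[all 15 edges red] = (1/2)^15, and likewise for blue, so P[monochromatic] = 2·(1/2)^15 = 2^{1 − 15} = 1/16384.
Summing: E[X] = C(20, 6) · 2^{1 − 15} = 38760 · 1/16384 = 4845/2048.
Numerically: E[X] ≈ 2.36572.

E[X] = C(20,6)·2^(1−C(6,2)) = 4845/2048 ≈ 2.36572.


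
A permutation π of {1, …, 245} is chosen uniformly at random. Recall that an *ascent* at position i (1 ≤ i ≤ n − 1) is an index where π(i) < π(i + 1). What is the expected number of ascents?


Write X = Σ X_I over i = 1, …, 244, with X_I the indicator of one ascent.
There are 244 indicators.
For each fixed i, the pair (π(i), π(i+1)) is a uniformly random ordered pair of distinct values from {1, …, 245}; by symmetry P[π(i) < π(i+1)] = 1/2.
By linearity: E[X] = 244 · (1/2) = (245 − 1) · (1/2) = 122 ≈ 122.0000.

E[X] = 122 = 122.0000.


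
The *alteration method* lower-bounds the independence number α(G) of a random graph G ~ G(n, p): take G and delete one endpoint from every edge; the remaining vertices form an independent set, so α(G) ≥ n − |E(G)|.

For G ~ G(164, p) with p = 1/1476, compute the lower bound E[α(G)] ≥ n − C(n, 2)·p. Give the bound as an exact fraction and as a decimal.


E[|E(G)|] = C(164, 2)·p = 13366 · (1/1476) = 163/18.
E[α(G)] ≥ n − E[|E(G)|] = 164 − 163/18 = 2789/18.
Numerically: ≈ 154.9444.
(This is only a lower bound; the true E[α(G)] may be larger.)

E[α(G)] ≥ 2789/18 ≈ 154.9444.


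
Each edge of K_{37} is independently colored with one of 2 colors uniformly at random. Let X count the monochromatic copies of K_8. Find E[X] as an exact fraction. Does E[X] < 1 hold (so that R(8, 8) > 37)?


E[X] = C(37, 8) · 2^{1 − 28} = 38608020 · 2^{−27} = 38608020/134217728.
As a reduced fraction: E[X] = 9652005/33554432 ≈ 0.2876522.
Is E[X] < 1? YES.
Since E[X] < 1, there exists a 2-coloring of K_{37} with no monochromatic K_8; hence R(8, 8) > 37.

E[X] = 9652005/33554432 ≈ 0.2876522; E[X] < 1, so R(8, 8) > 37.


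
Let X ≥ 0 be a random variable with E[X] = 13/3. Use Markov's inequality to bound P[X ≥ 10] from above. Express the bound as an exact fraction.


μ = E[X] = 13/3, a = 10.
Markov: P[X ≥ 10] ≤ μ/a = (13/3)/10 = 13/30.
Numerically: ≈ 0.433.
(Since a = 10 > μ = 4.333, the bound 13/30 is < 1 and informative.)

P[X ≥ 10] ≤ 13/30 ≈ 0.433.


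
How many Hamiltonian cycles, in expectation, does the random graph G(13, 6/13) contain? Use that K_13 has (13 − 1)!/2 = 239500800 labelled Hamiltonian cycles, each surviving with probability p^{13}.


K_13 has (13 − 1)!/2 = 239500800 labelled Hamiltonian cycles.
For each such Hamiltonian cycle H, let X_H = 1 if all 13 edges of H are present in G. Then P[X_H = 1] = p^{13} = (6/13)^{13} = 13060694016/302875106592253.
By linearity: E[X] = Σ_H E[X_H] = 239500800 · p^{13} = 239500800 · 13060694016/302875106592253 = 3128046665387212800/302875106592253.
Numerically: E[X] ≈ 10328.

E[X] = 239500800 · (6/13)^{13} = 3128046665387212800/302875106592253 ≈ 10328.


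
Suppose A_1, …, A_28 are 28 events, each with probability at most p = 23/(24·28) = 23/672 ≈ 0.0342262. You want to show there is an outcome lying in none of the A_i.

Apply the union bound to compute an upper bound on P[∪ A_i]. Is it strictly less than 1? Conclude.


Union bound: P[∪_{i=1}^{28} A_i] ≤ Σ_i P[A_i] ≤ 28·p = 28·(23/672) = 23/24.
Numerically: 23/24 ≈ 0.9583333.
Is 23/24 < 1? YES.
Since P[∪ A_i] ≤ 23/24 < 1, the complement has P[∩ A_i^c] ≥ 1 − 23/24 = 1/24 > 0, so some outcome avoids every A_i.

28·p = 23/24 ≈ 0.9583333; existence CERTIFIED by the union bound.


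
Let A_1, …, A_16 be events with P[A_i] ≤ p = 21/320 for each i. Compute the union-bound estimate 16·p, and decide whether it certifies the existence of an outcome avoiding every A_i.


Union bound: P[∪_{i=1}^{16} A_i] ≤ Σ_i P[A_i] ≤ 16·p = 16·(21/320) = 21/20.
Numerically: 21/20 ≈ 1.0500000.
Is 21/20 < 1? NO.
Since the bound 21/20 is ≥ 1, the union bound is uninformative here; it does NOT by itself certify existence.

16·p = 21/20 ≈ 1.0500000; existence NOT certified by the union bound.


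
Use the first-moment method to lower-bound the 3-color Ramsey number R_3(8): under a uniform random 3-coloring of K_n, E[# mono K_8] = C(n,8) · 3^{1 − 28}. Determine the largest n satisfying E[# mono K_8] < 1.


We need C(n, 8) · 3^{1 − 28} < 1, i.e. C(n, 8) < 3^{28 − 1} = 7625597484987.
Check values of n near the boundary:
  n = 154: C(154, 8) = 6521818990995; 6521818990995 < 7625597484987? YES
  n = 155: C(155, 8) = 6876747915675; 6876747915675 < 7625597484987? YES
  n = 156: C(156, 8) = 7248464019225; 7248464019225 < 7625597484987? YES
  n = 157: C(157, 8) = 7637643295425; 7637643295425 < 7625597484987? NO
The largest n with C(n, 8) < 7625597484987 is n = 156 (where E[X] = 805384891025/847288609443 ≈ 0.950544). Hence R_3(8) > 156, i.e. R_3(8) ≥ 157.

Largest n = 156; hence R_3(8) > 156.


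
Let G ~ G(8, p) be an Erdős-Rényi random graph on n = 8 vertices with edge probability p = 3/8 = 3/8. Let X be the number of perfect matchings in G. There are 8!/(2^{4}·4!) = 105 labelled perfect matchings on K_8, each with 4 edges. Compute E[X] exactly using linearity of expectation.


K_8 has 8!/(2^{4}·4!) = 105 labelled perfect matchings.
For each such perfect matching H, let X_H = 1 if all 4 edges of H are present in G. Then P[X_H = 1] = p^{4} = (3/8)^{4} = 81/4096.
By linearity of expectation: E[X] = Σ_H E[X_H] = 105 · p^{4} = 105 · 81/4096 = 8505/4096.
Numerically: E[X] ≈ 2.076.

E[X] = 105 · (3/8)^{4} = 8505/4096 ≈ 2.076.


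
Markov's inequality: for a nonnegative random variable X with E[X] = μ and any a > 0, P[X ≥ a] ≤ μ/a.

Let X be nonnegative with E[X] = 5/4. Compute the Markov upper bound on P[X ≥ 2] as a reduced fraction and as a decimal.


μ = E[X] = 5/4, a = 2.
Markov: P[X ≥ 2] ≤ μ/a = (5/4)/2 = 5/8.
Numerically: ≈ 0.62500.
(Since a = 2 > μ = 1.25000, the bound 5/8 is < 1 and informative.)

P[X ≥ 2] ≤ 5/8 ≈ 0.62500.


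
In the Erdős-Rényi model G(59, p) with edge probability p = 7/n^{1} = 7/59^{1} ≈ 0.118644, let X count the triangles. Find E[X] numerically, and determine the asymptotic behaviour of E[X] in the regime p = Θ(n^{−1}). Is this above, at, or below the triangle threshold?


Number of potential triangles: C(59, 3) = 32509.
Each occurs with probability p³ ≈ (0.118644)³ ≈ 1.67008311e-03.
By linearity: E[X] = C(59, 3)·p³ ≈ 32509 · 1.67008311e-03 ≈ 54.292732.
Here α = 1, so p = 7/n is exactly at the triangle threshold p ~ 1/n. Asymptotically E[X] → c³/6 = 7³/6 = 343/6 ≈ 57.166667, a bounded constant. In this regime the triangle count is asymptotically Poisson(c³/6).

E[X] ≈ 54.292732; in regime p = Θ(1/n^{1}) E[X] stays bounded (at the triangle threshold p ~ 1/n).


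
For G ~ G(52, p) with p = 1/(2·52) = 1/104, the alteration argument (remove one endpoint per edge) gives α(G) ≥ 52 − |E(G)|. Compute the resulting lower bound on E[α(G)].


E[|E(G)|] = C(52, 2)·p = 1326 · (1/104) = 51/4.
E[α(G)] ≥ n − E[|E(G)|] = 52 − 51/4 = 157/4.
Numerically: ≈ 39.250000.
(This is only a lower bound; the true E[α(G)] may be larger.)

E[α(G)] ≥ 157/4 ≈ 39.250000.


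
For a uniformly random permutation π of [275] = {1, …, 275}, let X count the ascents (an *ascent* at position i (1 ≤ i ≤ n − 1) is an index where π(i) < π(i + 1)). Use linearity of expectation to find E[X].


Write X = Σ X_I over i = 1, …, 274, with X_I the indicator of one ascent.
There are 274 indicators.
For each fixed i, the pair (π(i), π(i+1)) is a uniformly random ordered pair of distinct values from {1, …, 275}; by symmetry P[π(i) < π(i+1)] = 1/2.
By linearity: E[X] = 274 · (1/2) = (275 − 1) · (1/2) = 137 ≈ 137.000.

E[X] = 137 = 137.000.


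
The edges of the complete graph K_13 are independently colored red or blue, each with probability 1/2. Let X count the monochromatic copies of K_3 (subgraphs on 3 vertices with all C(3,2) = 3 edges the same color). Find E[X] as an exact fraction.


Let X = Σ_S X_S over the C(13, 3) = 286 subsets S of size 3, where X_S = 1 if the K_3 on S is monochromatic.
For a fixed S, the K_3 on S has C(3, 2) = 3 edges. P[all 3 edges red] = (1/2)^3, and likewise for blue, so P[monochromatic] = 2·(1/2)^3 = 2^{1 − 3} = 1/4.
By linearity: E[X] = C(13, 3) · 2^{1 − 3} = 286 · 1/4 = 143/2.
Numerically: E[X] ≈ 71.50000.

E[X] = C(13,3)·2^(1−C(3,2)) = 143/2 ≈ 71.50000.


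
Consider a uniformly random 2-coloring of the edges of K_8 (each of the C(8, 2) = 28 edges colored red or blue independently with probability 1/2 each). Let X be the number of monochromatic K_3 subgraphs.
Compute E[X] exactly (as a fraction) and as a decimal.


Let X = Σ_S X_S over the C(8, 3) = 56 subsets S of size 3, where X_S = 1 if the K_3 on S is monochromatic.
For a fixed S, the K_3 on S has C(3, 2) = 3 edges. P[all 3 edges red] = (1/2)^3, and likewise for blue, so P[monochromatic] = 2·(1/2)^3 = 2^{1 − 3} = 1/4.
Summing: E[X] = C(8, 3) · 2^{1 − 3} = 56 · 1/4 = 14.
Numerically: E[X] ≈ 14.0000.

E[X] = C(8,3)·2^(1−C(3,2)) = 14 ≈ 14.0000.


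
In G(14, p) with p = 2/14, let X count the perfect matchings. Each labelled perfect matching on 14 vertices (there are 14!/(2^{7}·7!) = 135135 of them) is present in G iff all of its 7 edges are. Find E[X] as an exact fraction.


K_14 has 14!/(2^{7}·7!) = 135135 labelled perfect matchings.
For each such perfect matching H, let X_H = 1 if all 7 edges of H are present in G. Then P[X_H = 1] = p^{7} = (1/7)^{7} = 1/823543.
Summing the indicators: E[X] = Σ_H E[X_H] = 135135 · p^{7} = 135135 · 1/823543 = 19305/117649.
Numerically: E[X] ≈ 0.16409.

E[X] = 135135 · (1/7)^{7} = 19305/117649 ≈ 0.16409.


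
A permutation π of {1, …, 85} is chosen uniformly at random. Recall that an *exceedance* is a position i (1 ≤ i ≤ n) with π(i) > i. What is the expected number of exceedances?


Write X = Σ_{i=1}^{85} X_i, where X_i = 1_{π(i) > i}.
For each fixed i, π(i) is uniform over {1, …, 85} (marginal of a uniform permutation), so P[π(i) > i] = (n − i)/n. Summing: Σ_{i=1}^{85} (n − i)/n = (0 + 1 + … + 84)/85 = 85(85 − 1)/(2·85) = (85 − 1)/2.
Hence E[X] = Σ_{i=1}^{85} (85 − i)/85 = 42 ≈ 42.0000.

E[X] = 42 = 42.0000.


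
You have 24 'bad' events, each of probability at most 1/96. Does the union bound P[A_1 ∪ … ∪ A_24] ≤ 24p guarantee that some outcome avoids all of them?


Union bound: P[∪_{i=1}^{24} A_i] ≤ Σ_i P[A_i] ≤ 24·p = 24·(1/96) = 1/4.
Numerically: 1/4 ≈ 0.250.
Is 1/4 < 1? YES.
Since P[∪ A_i] ≤ 1/4 < 1, the complement has P[∩ A_i^c] ≥ 1 − 1/4 = 3/4 > 0, so some outcome avoids every A_i.

24·p = 1/4 ≈ 0.250; existence CERTIFIED by the union bound.


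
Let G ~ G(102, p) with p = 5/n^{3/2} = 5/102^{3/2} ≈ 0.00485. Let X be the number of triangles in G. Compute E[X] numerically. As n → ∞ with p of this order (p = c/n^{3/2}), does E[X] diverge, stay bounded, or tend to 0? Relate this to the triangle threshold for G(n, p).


Number of potential triangles: C(102, 3) = 171700.
Each occurs with probability p³ ≈ (0.00485)³ ≈ 1.14343e-07.
By linearity: E[X] = C(102, 3)·p³ ≈ 171700 · 1.14343e-07 ≈ 0.020.
Since α = 3/2 > 1, p = c/n^{3/2} = o(1/n) is below the triangle threshold p ~ 1/n. Asymptotically E[X] ~ (c³/6)·n^{3(1−α)} = (5³/6)·n^{-1.5} → 0, so by Markov's inequality G has no triangles w.h.p.

E[X] ≈ 0.020; in regime p = Θ(1/n^{3/2}) E[X] tends to 0 (below the triangle threshold p ~ 1/n).


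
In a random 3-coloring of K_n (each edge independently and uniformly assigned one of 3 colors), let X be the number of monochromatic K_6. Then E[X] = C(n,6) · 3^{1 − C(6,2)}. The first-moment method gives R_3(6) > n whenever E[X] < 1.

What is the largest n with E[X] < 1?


We need C(n, 6) · 3^{1 − 15} < 1, i.e. C(n, 6) < 3^{15 − 1} = 4782969.
Check values of n near the boundary:
  n = 38: C(38, 6) = 2760681; 2760681 < 4782969? YES
  n = 39: C(39, 6) = 3262623; 3262623 < 4782969? YES
  n = 40: C(40, 6) = 3838380; 3838380 < 4782969? YES
  n = 41: C(41, 6) = 4496388; 4496388 < 4782969? YES
  n = 42: C(42, 6) = 5245786; 5245786 < 4782969? NO
The largest n with C(n, 6) < 4782969 is n = 41 (where E[X] = 1498796/1594323 ≈ 0.940). Hence R_3(6) > 41, i.e. R_3(6) ≥ 42.

Largest n = 41; hence R_3(6) > 41.


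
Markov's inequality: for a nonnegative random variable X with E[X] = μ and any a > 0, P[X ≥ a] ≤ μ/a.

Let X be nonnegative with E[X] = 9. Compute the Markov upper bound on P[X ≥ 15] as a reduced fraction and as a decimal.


μ = E[X] = 9, a = 15.
Markov: P[X ≥ 15] ≤ μ/a = (9)/15 = 3/5.
Numerically: ≈ 0.600.
(Since a = 15 > μ = 9.000, the bound 3/5 is < 1 and informative.)

P[X ≥ 15] ≤ 3/5 ≈ 0.600.


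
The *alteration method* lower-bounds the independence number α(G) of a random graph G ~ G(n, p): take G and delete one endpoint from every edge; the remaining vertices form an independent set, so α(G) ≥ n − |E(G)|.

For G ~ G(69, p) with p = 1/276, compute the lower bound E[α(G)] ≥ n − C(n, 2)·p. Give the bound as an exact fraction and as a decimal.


E[|E(G)|] = C(69, 2)·p = 2346 · (1/276) = 17/2.
E[α(G)] ≥ n − E[|E(G)|] = 69 − 17/2 = 121/2.
Numerically: ≈ 60.5000.
(This is only a lower bound; the true E[α(G)] may be larger.)

E[α(G)] ≥ 121/2 ≈ 60.5000.


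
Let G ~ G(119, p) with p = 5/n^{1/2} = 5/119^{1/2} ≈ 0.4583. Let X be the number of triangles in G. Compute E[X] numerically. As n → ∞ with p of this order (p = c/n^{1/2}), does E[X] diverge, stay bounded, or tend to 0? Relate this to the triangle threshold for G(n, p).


Number of potential triangles: C(119, 3) = 273819.
Each occurs with probability p³ ≈ (0.4583)³ ≈ 9.629186e-02.
By linearity: E[X] = C(119, 3)·p³ ≈ 273819 · 9.629186e-02 ≈ 26366.5405.
Since α = 1/2 < 1, p = c/n^{1/2} ≫ 1/n is above the triangle threshold p ~ 1/n. Asymptotically E[X] ~ (c³/6)·n^{3(1−α)} = (5³/6)·n^{1.5} → ∞; triangles are abundant w.h.p.

E[X] ≈ 26366.5405; in regime p = Θ(1/n^{1/2}) E[X] diverges (above the triangle threshold p ~ 1/n).


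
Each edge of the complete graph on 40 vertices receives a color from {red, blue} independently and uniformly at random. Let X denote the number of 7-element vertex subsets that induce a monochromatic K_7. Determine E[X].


Let X = Σ_S X_S over the C(40, 7) = 18643560 subsets S of size 7, where X_S = 1 if the K_7 on S is monochromatic.
For a fixed S, the K_7 on S has C(7, 2) = 21 edges. P[all 21 edges red] = (1/2)^21, and likewise for blue, so P[monochromatic] = 2·(1/2)^21 = 2^{1 − 21} = 1/1048576.
By linearity: E[X] = C(40, 7) · 2^{1 − 21} = 18643560 · 1/1048576 = 2330445/131072.
Numerically: E[X] ≈ 17.77988.

E[X] = C(40,7)·2^(1−C(7,2)) = 2330445/131072 ≈ 17.77988.


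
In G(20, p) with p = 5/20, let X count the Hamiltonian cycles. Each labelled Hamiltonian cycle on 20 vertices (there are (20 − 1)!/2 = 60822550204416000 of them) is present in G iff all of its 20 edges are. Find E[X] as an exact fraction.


K_20 has (20 − 1)!/2 = 60822550204416000 labelled Hamiltonian cycles.
For each such Hamiltonian cycle H, let X_H = 1 if all 20 edges of H are present in G. Then P[X_H = 1] = p^{20} = (1/4)^{20} = 1/1099511627776.
By linearity of expectation: E[X] = Σ_H E[X_H] = 60822550204416000 · p^{20} = 60822550204416000 · 1/1099511627776 = 1856156927625/33554432.
Numerically: E[X] ≈ 55318.

E[X] = 60822550204416000 · (1/4)^{20} = 1856156927625/33554432 ≈ 55318.


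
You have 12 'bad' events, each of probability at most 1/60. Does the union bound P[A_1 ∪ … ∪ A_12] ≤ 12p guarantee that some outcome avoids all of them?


Union bound: P[∪_{i=1}^{12} A_i] ≤ Σ_i P[A_i] ≤ 12·p = 12·(1/60) = 1/5.
Numerically: 1/5 ≈ 0.20000.
Is 1/5 < 1? YES.
Since P[∪ A_i] ≤ 1/5 < 1, the complement has P[∩ A_i^c] ≥ 1 − 1/5 = 4/5 > 0, so some outcome avoids every A_i.

12·p = 1/5 ≈ 0.20000; existence CERTIFIED by the union bound.


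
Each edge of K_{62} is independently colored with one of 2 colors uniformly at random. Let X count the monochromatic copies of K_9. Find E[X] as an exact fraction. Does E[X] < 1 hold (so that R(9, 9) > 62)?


E[X] = C(62, 9) · 2^{1 − 36} = 20286591270 · 2^{−35} = 20286591270/34359738368.
As a reduced fraction: E[X] = 10143295635/17179869184 ≈ 0.5904.
Is E[X] < 1? YES.
Since E[X] < 1, there exists a 2-coloring of K_{62} with no monochromatic K_9; hence R(9, 9) > 62.

E[X] = 10143295635/17179869184 ≈ 0.5904; E[X] < 1, so R(9, 9) > 62.


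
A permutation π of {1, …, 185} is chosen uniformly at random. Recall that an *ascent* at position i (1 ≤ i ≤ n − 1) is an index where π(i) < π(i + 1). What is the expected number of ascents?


Write X = Σ X_I over i = 1, …, 184, with X_I the indicator of one ascent.
There are 184 indicators.
For each fixed i, the pair (π(i), π(i+1)) is a uniformly random ordered pair of distinct values from {1, …, 185}; by symmetry P[π(i) < π(i+1)] = 1/2.
By linearity: E[X] = 184 · (1/2) = (185 − 1) · (1/2) = 92 ≈ 92.000000.

E[X] = 92 = 92.000000.


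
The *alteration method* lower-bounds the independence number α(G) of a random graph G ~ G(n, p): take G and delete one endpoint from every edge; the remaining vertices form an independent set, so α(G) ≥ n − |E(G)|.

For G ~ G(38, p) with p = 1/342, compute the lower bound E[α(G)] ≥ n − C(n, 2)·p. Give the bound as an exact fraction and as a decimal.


E[|E(G)|] = C(38, 2)·p = 703 · (1/342) = 37/18.
E[α(G)] ≥ n − E[|E(G)|] = 38 − 37/18 = 647/18.
Numerically: ≈ 35.944444.
(This is only a lower bound; the true E[α(G)] may be larger.)

E[α(G)] ≥ 647/18 ≈ 35.944444.


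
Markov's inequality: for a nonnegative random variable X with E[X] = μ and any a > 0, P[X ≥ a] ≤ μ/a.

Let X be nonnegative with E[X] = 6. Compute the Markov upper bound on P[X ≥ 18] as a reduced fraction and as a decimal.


μ = E[X] = 6, a = 18.
Markov: P[X ≥ 18] ≤ μ/a = (6)/18 = 1/3.
Numerically: ≈ 0.33333.
(Since a = 18 > μ = 6.00000, the bound 1/3 is < 1 and informative.)

P[X ≥ 18] ≤ 1/3 ≈ 0.33333.


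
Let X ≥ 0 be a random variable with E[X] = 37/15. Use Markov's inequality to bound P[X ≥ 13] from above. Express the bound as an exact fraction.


μ = E[X] = 37/15, a = 13.
Markov: P[X ≥ 13] ≤ μ/a = (37/15)/13 = 37/195.
Numerically: ≈ 0.18974.
(Since a = 13 > μ = 2.46667, the bound 37/195 is < 1 and informative.)

P[X ≥ 13] ≤ 37/195 ≈ 0.18974.


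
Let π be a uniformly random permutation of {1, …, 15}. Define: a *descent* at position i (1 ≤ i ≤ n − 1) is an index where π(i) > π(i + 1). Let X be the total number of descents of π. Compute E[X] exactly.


Write X = Σ X_I over i = 1, …, 14, with X_I the indicator of one descent.
There are 14 indicators.
For each fixed i, the pair (π(i), π(i+1)) is a uniformly random ordered pair of distinct values from {1, …, 15}; by symmetry P[π(i) > π(i+1)] = 1/2.
By linearity: E[X] = 14 · (1/2) = (15 − 1) · (1/2) = 7 ≈ 7.000.

E[X] = 7 = 7.000.


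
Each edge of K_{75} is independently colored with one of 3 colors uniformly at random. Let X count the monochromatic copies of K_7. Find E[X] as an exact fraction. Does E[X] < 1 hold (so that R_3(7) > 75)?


E[X] = C(75, 7) · 3^{1 − 21} = 1984829850 · 3^{−20} = 1984829850/3486784401.
As a reduced fraction: E[X] = 220536650/387420489 ≈ 0.56924.
Is E[X] < 1? YES.
Since E[X] < 1, there exists a 3-coloring of K_{75} with no monochromatic K_7; hence R_3(7) > 75.

E[X] = 220536650/387420489 ≈ 0.56924; E[X] < 1, so R_3(7) > 75.


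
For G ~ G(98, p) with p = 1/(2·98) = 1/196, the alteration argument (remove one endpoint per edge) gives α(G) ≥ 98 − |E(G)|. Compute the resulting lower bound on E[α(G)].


E[|E(G)|] = C(98, 2)·p = 4753 · (1/196) = 97/4.
E[α(G)] ≥ n − E[|E(G)|] = 98 − 97/4 = 295/4.
Numerically: ≈ 73.75000.
(This is only a lower bound; the true E[α(G)] may be larger.)

E[α(G)] ≥ 295/4 ≈ 73.75000.


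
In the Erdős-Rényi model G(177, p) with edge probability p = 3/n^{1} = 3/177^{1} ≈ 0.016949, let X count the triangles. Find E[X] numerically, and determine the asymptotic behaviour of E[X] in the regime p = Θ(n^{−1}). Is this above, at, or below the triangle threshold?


Number of potential triangles: C(177, 3) = 908600.
Each occurs with probability p³ ≈ (0.016949)³ ≈ 4.8690470e-06.
By linearity: E[X] = C(177, 3)·p³ ≈ 908600 · 4.8690470e-06 ≈ 4.42402.
Here α = 1, so p = 3/n is exactly at the triangle threshold p ~ 1/n. Asymptotically E[X] → c³/6 = 3³/6 = 9/2 ≈ 4.50000, a bounded constant. In this regime the triangle count is asymptotically Poisson(c³/6).

E[X] ≈ 4.42402; in regime p = Θ(1/n^{1}) E[X] stays bounded (at the triangle threshold p ~ 1/n).


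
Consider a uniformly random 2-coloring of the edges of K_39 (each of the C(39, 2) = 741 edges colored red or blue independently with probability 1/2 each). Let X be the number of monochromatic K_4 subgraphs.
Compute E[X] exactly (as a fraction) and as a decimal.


Let X = Σ_S X_S over the C(39, 4) = 82251 subsets S of size 4, where X_S = 1 if the K_4 on S is monochromatic.
For a fixed S, the K_4 on S has C(4, 2) = 6 edges. P[all 6 edges red] = (1/2)^6, and likewise for blue, so P[monochromatic] = 2·(1/2)^6 = 2^{1 − 6} = 1/32.
By linearity: E[X] = C(39, 4) · 2^{1 − 6} = 82251 · 1/32 = 82251/32.
Numerically: E[X] ≈ 2570.343750.

E[X] = C(39,4)·2^(1−C(4,2)) = 82251/32 ≈ 2570.343750.


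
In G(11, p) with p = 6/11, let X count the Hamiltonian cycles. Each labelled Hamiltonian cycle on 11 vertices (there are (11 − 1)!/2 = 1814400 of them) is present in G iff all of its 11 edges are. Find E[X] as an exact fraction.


K_11 has (11 − 1)!/2 = 1814400 labelled Hamiltonian cycles.
For each such Hamiltonian cycle H, let X_H = 1 if all 11 edges of H are present in G. Then P[X_H = 1] = p^{11} = (6/11)^{11} = 362797056/285311670611.
By linearity: E[X] = Σ_H E[X_H] = 1814400 · p^{11} = 1814400 · 362797056/285311670611 = 658258978406400/285311670611.
Numerically: E[X] ≈ 2.31e+03.

E[X] = 1814400 · (6/11)^{11} = 658258978406400/285311670611 ≈ 2.31e+03.


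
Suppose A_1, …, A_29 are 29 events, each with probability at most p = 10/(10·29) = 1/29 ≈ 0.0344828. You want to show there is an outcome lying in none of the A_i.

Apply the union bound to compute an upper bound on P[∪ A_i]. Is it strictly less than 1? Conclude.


Union bound: P[∪_{i=1}^{29} A_i] ≤ Σ_i P[A_i] ≤ 29·p = 29·(1/29) = 1.
Numerically: 1 ≈ 1.0000000.
Is 1 < 1? NO.
Since the bound 1 is ≥ 1, the union bound is uninformative here; it does NOT by itself certify existence.

29·p = 1 ≈ 1.0000000; existence NOT certified by the union bound.


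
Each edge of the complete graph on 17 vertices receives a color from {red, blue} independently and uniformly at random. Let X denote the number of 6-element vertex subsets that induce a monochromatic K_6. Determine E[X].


Let X = Σ_S X_S over the C(17, 6) = 12376 subsets S of size 6, where X_S = 1 if the K_6 on S is monochromatic.
For a fixed S, the K_6 on S has C(6, 2) = 15 edges. P[all 15 edges red] = (1/2)^15, and likewise for blue, so P[monochromatic] = 2·(1/2)^15 = 2^{1 − 15} = 1/16384.
By linearity of expectation: E[X] = C(17, 6) · 2^{1 − 15} = 12376 · 1/16384 = 1547/2048.
Numerically: E[X] ≈ 0.75537.

E[X] = C(17,6)·2^(1−C(6,2)) = 1547/2048 ≈ 0.75537.


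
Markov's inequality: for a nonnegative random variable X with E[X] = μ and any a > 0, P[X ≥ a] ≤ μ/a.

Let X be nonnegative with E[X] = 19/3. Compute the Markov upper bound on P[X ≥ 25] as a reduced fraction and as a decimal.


μ = E[X] = 19/3, a = 25.
Markov: P[X ≥ 25] ≤ μ/a = (19/3)/25 = 19/75.
Numerically: ≈ 0.253333.
(Since a = 25 > μ = 6.333333, the bound 19/75 is < 1 and informative.)

P[X ≥ 25] ≤ 19/75 ≈ 0.253333.


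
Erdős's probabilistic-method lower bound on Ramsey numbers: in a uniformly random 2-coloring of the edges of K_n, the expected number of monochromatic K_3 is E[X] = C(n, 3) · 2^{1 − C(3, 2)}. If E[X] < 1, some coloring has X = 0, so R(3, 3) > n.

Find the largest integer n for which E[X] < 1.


We need C(n, 3) · 2^{1 − 3} < 1, i.e. C(n, 3) < 2^{3 − 1} = 4.
Check values of n near the boundary:
  n = 3: C(3, 3) = 1; 1 < 4? YES
  n = 4: C(4, 3) = 4; 4 < 4? NO
The largest n with C(n, 3) < 4 is n = 3 (where E[X] = 1/4 ≈ 0.2500). Hence R(3, 3) > 3, i.e. R(3, 3) ≥ 4.

Largest n = 3; hence R(3, 3) > 3.


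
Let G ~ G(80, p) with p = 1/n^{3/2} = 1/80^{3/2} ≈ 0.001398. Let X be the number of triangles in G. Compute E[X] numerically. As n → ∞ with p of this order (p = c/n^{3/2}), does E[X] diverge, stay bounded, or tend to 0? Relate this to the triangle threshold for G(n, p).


Number of potential triangles: C(80, 3) = 82160.
Each occurs with probability p³ ≈ (0.001398)³ ≈ 2.729575e-09.
By linearity: E[X] = C(80, 3)·p³ ≈ 82160 · 2.729575e-09 ≈ 0.0002.
Since α = 3/2 > 1, p = c/n^{3/2} = o(1/n) is below the triangle threshold p ~ 1/n. Asymptotically E[X] ~ (c³/6)·n^{3(1−α)} = (1³/6)·n^{-1.5} → 0, so by Markov's inequality G has no triangles w.h.p.

E[X] ≈ 0.0002; in regime p = Θ(1/n^{3/2}) E[X] tends to 0 (below the triangle threshold p ~ 1/n).


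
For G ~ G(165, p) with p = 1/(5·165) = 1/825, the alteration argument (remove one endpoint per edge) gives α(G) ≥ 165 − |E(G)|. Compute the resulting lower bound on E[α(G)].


E[|E(G)|] = C(165, 2)·p = 13530 · (1/825) = 82/5.
E[α(G)] ≥ n − E[|E(G)|] = 165 − 82/5 = 743/5.
Numerically: ≈ 148.60000.
(This is only a lower bound; the true E[α(G)] may be larger.)

E[α(G)] ≥ 743/5 ≈ 148.60000.


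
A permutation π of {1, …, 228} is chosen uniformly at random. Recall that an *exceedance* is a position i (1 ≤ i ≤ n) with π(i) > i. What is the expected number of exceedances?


Write X = Σ_{i=1}^{228} X_i, where X_i = 1_{π(i) > i}.
For each fixed i, π(i) is uniform over {1, …, 228} (marginal of a uniform permutation), so P[π(i) > i] = (n − i)/n. Summing: Σ_{i=1}^{228} (n − i)/n = (0 + 1 + … + 227)/228 = 228(228 − 1)/(2·228) = (228 − 1)/2.
Hence E[X] = Σ_{i=1}^{228} (228 − i)/228 = 227/2 ≈ 113.5000.

E[X] = 227/2 = 113.5000.


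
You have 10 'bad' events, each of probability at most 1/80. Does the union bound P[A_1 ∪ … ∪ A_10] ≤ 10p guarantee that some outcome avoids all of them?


Union bound: P[∪_{i=1}^{10} A_i] ≤ Σ_i P[A_i] ≤ 10·p = 10·(1/80) = 1/8.
Numerically: 1/8 ≈ 0.125.
Is 1/8 < 1? YES.
Since P[∪ A_i] ≤ 1/8 < 1, the complement has P[∩ A_i^c] ≥ 1 − 1/8 = 7/8 > 0, so some outcome avoids every A_i.

10·p = 1/8 ≈ 0.125; existence CERTIFIED by the union bound.


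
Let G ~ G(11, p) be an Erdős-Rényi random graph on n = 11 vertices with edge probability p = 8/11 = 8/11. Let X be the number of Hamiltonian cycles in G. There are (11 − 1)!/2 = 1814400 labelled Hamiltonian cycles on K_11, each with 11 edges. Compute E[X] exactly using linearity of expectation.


K_11 has (11 − 1)!/2 = 1814400 labelled Hamiltonian cycles.
For each such Hamiltonian cycle H, let X_H = 1 if all 11 edges of H are present in G. Then P[X_H = 1] = p^{11} = (8/11)^{11} = 8589934592/285311670611.
By linearity of expectation: E[X] = Σ_H E[X_H] = 1814400 · p^{11} = 1814400 · 8589934592/285311670611 = 15585577323724800/285311670611.
Numerically: E[X] ≈ 54626.5.

E[X] = 1814400 · (8/11)^{11} = 15585577323724800/285311670611 ≈ 54626.5.
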